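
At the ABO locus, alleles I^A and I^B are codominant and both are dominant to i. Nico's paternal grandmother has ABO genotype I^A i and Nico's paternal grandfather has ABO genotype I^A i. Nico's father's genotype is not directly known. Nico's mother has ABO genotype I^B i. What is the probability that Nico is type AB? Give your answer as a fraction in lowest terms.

Nico's father's ABO genotype from I^A i × I^A i: 1/4 I^A I^A, 1/2 I^A i, 1/4 i i.
Crossing each possibility with the mother I^B i and summing P(type AB): 1/4·1/2 + 1/2·1/4 + 1/4·0 = 1/4.

1/4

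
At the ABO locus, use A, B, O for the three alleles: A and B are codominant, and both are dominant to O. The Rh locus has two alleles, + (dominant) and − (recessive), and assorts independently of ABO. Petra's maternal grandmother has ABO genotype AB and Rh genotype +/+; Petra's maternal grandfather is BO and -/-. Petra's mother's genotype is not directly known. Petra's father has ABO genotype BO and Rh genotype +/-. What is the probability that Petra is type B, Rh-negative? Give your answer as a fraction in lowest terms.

5/32

Petra's mother's ABO genotype from AB × BO: 1/4 AB, 1/4 AO, 1/4 BB, 1/4 BO.
Crossing each possibility with the father BO and summing P(type B): 1/4·1/2 + 1/4·1/4 + 1/4·1 + 1/4·3/4 = 5/8.
Similarly for Rh via the mother's Rh distribution: P(Rh-) = 1/4.
Independent loci: 5/8 × 1/4 = 5/32.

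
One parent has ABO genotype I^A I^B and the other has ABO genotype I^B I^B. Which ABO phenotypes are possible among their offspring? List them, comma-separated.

B, AB

Gametes from I^A I^B × I^B I^B give offspring ABO genotypes I^A I^B, I^B I^B, i.e. phenotypes B, AB.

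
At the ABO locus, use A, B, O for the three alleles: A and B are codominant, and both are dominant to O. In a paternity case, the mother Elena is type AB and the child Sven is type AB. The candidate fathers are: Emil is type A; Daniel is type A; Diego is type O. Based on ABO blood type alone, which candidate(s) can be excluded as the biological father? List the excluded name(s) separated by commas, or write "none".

A candidate is excluded only if no genotype consistent with his phenotype could produce a type AB child with a type AB mother.
Diego (type O): no genotype consistent with that phenotype can produce a type-AB child with a type-AB mother.

Diego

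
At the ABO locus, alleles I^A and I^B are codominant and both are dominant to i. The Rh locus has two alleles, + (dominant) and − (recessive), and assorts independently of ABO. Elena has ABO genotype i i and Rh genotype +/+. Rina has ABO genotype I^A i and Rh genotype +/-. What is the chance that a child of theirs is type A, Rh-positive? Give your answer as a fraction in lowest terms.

1/2

ABO cross i i × I^A i → offspring phenotypes: 1/2 O, 1/2 A.
Rh cross +/+ × +/- → 1 Rh+.
Independent loci: P(type A, Rh-positive) = 1/2 × 1 = 1/2.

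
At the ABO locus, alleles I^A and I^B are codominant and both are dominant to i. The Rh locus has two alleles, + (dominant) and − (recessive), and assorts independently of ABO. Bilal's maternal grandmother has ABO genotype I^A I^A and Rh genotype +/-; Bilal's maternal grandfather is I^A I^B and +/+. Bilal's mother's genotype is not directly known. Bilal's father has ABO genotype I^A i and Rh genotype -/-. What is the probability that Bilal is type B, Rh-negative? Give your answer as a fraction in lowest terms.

1/32

Bilal's mother's ABO genotype from I^A I^A × I^A I^B: 1/2 I^A I^A, 1/2 I^A I^B.
Crossing each possibility with the father I^A i and summing P(type B): 1/2·0 + 1/2·1/4 = 1/8.
Similarly for Rh via the mother's Rh distribution: P(Rh-) = 1/4.
Independent loci: 1/8 × 1/4 = 1/32.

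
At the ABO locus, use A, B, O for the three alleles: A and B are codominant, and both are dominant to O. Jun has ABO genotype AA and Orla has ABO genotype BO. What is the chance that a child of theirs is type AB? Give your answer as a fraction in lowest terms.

1/2

ABO cross AA × BO → offspring phenotypes: 1/2 A, 1/2 AB.
So P(type AB) = 1/2.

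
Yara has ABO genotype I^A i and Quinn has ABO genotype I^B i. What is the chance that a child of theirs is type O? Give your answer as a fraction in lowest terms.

1/4

ABO cross I^A i × I^B i → offspring phenotypes: 1/4 O, 1/4 A, 1/4 B, 1/4 AB.
So P(type O) = 1/4.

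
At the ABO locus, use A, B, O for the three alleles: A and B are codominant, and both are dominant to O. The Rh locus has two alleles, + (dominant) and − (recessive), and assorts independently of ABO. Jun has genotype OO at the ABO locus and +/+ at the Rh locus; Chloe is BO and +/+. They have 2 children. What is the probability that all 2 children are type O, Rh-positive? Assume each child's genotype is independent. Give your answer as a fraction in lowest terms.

ABO cross OO × BO → 1/2 O, 1/2 B.
Rh cross +/+ × +/+ → 1 Rh+; so P(type O, Rh-positive) = 1/2 × 1 = 1/2 per child.
All 2 independent: (1/2)^2 = 1/4.

1/4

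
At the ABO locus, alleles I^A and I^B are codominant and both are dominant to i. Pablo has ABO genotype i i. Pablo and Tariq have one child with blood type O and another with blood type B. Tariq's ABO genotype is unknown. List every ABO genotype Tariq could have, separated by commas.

For each candidate genotype of Tariq, check whether crossing it with i i can produce every observed child phenotype.
  I^A I^A → possible child types {A} ✗
  I^A I^B → possible child types {A, B} ✗
  I^A i → possible child types {O, A} ✗
  I^B I^B → possible child types {B} ✗
  I^B i → possible child types {O, B} ✓
  i i → possible child types {O} ✗

I^B i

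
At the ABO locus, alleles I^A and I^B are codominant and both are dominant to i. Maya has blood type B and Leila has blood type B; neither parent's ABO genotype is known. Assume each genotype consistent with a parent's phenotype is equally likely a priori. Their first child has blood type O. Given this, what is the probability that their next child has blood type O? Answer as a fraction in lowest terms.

Possible genotypes: Maya ∈ {I^B I^B, I^B i}; Leila ∈ {I^B I^B, I^B i}.
Weight each parental genotype pair by prior × P(type-O child):
  I^B i × I^B i: posterior weight 1; P(next child type O) = 1/4.
Weighted sum = 1/4.

1/4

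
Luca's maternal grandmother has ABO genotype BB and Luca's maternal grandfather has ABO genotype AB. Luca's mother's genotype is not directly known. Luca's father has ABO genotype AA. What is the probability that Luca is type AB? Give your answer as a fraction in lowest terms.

3/4

Luca's mother's ABO genotype from BB × AB: 1/2 AB, 1/2 BB.
Crossing each possibility with the father AA and summing P(type AB): 1/2·1/2 + 1/2·1 = 3/4.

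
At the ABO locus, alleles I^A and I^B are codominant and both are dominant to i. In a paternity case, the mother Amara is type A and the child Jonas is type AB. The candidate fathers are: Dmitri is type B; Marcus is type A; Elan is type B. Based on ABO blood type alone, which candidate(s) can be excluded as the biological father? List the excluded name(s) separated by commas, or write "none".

Marcus

A candidate is excluded only if no genotype consistent with his phenotype could produce a type AB child with a type A mother.
Marcus (type A): no genotype consistent with that phenotype can produce a type-AB child with a type-A mother.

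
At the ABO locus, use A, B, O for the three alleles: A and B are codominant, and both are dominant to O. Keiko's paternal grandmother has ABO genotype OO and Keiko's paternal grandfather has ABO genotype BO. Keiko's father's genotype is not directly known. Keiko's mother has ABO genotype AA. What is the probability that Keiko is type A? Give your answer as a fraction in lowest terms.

3/4

Keiko's father's ABO genotype from OO × BO: 1/2 BO, 1/2 OO.
Crossing each possibility with the mother AA and summing P(type A): 1/2·1/2 + 1/2·1 = 3/4.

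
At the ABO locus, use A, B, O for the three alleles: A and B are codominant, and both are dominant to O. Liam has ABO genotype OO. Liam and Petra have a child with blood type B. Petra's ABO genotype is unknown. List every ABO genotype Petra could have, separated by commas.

AB, BB, BO

For each candidate genotype of Petra, check whether crossing it with OO can produce every observed child phenotype.
  AA → possible child types {A} ✗
  AB → possible child types {A, B} ✓
  AO → possible child types {O, A} ✗
  BB → possible child types {B} ✓
  BO → possible child types {O, B} ✓
  OO → possible child types {O} ✗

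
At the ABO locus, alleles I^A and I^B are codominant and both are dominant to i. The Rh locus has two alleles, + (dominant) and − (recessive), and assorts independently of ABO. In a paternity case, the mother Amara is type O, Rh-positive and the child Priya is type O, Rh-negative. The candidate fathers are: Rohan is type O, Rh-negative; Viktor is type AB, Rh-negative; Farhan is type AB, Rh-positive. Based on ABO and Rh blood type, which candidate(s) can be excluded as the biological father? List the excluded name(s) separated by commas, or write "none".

Viktor, Farhan

A candidate is excluded only if no genotype consistent with his phenotype could produce a type O, Rh-negative child with a type O, Rh-positive mother.
Viktor (type AB, Rh-): no genotype consistent with that phenotype can produce a type-O Rh- child with a type-O mother.
Farhan (type AB, Rh+): no genotype consistent with that phenotype can produce a type-O Rh- child with a type-O mother.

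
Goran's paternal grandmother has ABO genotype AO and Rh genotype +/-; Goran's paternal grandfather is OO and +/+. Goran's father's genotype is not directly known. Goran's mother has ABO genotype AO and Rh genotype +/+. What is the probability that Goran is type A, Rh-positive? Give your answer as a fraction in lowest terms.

5/8

Goran's father's ABO genotype from AO × OO: 1/2 AO, 1/2 OO.
Crossing each possibility with the mother AO and summing P(type A): 1/2·3/4 + 1/2·1/2 = 5/8.
Similarly for Rh via the father's Rh distribution: P(Rh+) = 1.
Independent loci: 5/8 × 1 = 5/8.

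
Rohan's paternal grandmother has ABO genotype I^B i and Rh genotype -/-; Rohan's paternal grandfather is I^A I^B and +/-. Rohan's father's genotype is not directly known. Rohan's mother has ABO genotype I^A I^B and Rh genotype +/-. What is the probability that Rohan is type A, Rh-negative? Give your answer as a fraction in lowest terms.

3/32

Rohan's father's ABO genotype from I^B i × I^A I^B: 1/4 I^A I^B, 1/4 I^A i, 1/4 I^B I^B, 1/4 I^B i.
Crossing each possibility with the mother I^A I^B and summing P(type A): 1/4·1/4 + 1/4·1/2 + 1/4·0 + 1/4·1/4 = 1/4.
Similarly for Rh via the father's Rh distribution: P(Rh-) = 3/8.
Independent loci: 1/4 × 3/8 = 3/32.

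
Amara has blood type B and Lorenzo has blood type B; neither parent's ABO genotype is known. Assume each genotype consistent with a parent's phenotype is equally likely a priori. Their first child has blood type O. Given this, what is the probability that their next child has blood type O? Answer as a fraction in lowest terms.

Possible genotypes: Amara ∈ {BB, BO}; Lorenzo ∈ {BB, BO}.
Weight each parental genotype pair by prior × P(type-O child):
  BO × BO: posterior weight 1; P(next child type O) = 1/4.
Weighted sum = 1/4.

1/4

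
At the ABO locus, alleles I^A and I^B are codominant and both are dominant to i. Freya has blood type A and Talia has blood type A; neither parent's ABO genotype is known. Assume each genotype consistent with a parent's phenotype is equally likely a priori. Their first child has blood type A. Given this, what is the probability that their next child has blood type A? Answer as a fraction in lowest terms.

19/20

Possible genotypes: Freya ∈ {I^A I^A, I^A i}; Talia ∈ {I^A I^A, I^A i}.
Weight each parental genotype pair by prior × P(type-A child):
  I^A I^A × I^A I^A: posterior weight 4/15; P(next child type A) = 1.
  I^A I^A × I^A i: posterior weight 4/15; P(next child type A) = 1.
  I^A i × I^A I^A: posterior weight 4/15; P(next child type A) = 1.
  I^A i × I^A i: posterior weight 1/5; P(next child type A) = 3/4.
Weighted sum = 19/20.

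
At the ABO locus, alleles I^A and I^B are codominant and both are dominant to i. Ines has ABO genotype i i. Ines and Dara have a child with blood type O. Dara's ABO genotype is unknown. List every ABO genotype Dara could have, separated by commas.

I^A i, I^B i, i i

For each candidate genotype of Dara, check whether crossing it with i i can produce every observed child phenotype.
  I^A I^A → possible child types {A} ✗
  I^A I^B → possible child types {A, B} ✗
  I^A i → possible child types {O, A} ✓
  I^B I^B → possible child types {B} ✗
  I^B i → possible child types {O, B} ✓
  i i → possible child types {O} ✓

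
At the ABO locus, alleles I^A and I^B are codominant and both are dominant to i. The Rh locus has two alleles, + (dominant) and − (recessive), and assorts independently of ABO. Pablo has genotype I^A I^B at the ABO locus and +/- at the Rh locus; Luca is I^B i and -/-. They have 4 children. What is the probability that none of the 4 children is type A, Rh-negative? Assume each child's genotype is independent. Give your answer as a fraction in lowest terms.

2401/4096

ABO cross I^A I^B × I^B i → 1/4 A, 1/2 B, 1/4 AB.
Rh cross +/- × -/- → 1/2 Rh+, 1/2 Rh-; so P(type A, Rh-negative) = 1/4 × 1/2 = 1/8 per child.
P(not type A, Rh-negative) = 7/8 for one child; (7/8)^4 = 2401/4096.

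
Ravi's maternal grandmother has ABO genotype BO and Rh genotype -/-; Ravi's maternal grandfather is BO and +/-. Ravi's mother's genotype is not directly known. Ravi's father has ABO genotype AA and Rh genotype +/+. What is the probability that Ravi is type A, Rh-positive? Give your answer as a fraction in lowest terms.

Ravi's mother's ABO genotype from BO × BO: 1/4 BB, 1/2 BO, 1/4 OO.
Crossing each possibility with the father AA and summing P(type A): 1/4·0 + 1/2·1/2 + 1/4·1 = 1/2.
Similarly for Rh via the mother's Rh distribution: P(Rh+) = 1.
Independent loci: 1/2 × 1 = 1/2.

1/2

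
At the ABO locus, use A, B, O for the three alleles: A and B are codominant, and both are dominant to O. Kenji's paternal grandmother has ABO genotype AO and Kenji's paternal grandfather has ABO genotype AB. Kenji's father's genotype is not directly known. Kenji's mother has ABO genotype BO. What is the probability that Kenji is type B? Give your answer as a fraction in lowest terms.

Kenji's father's ABO genotype from AO × AB: 1/4 AA, 1/4 AB, 1/4 AO, 1/4 BO.
Crossing each possibility with the mother BO and summing P(type B): 1/4·0 + 1/4·1/2 + 1/4·1/4 + 1/4·3/4 = 3/8.

3/8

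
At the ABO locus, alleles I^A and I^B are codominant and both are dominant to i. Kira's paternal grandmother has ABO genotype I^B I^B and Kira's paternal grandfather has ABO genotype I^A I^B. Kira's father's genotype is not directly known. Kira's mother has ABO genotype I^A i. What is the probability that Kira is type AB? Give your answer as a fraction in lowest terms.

Kira's father's ABO genotype from I^B I^B × I^A I^B: 1/2 I^A I^B, 1/2 I^B I^B.
Crossing each possibility with the mother I^A i and summing P(type AB): 1/2·1/4 + 1/2·1/2 = 3/8.

3/8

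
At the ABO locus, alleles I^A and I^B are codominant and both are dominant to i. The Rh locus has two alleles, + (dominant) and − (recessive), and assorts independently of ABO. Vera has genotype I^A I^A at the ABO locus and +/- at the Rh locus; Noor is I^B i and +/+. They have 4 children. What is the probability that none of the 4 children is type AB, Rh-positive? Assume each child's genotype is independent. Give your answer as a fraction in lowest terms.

ABO cross I^A I^A × I^B i → 1/2 A, 1/2 AB.
Rh cross +/- × +/+ → 1 Rh+; so P(type AB, Rh-positive) = 1/2 × 1 = 1/2 per child.
P(not type AB, Rh-positive) = 1/2 for one child; (1/2)^4 = 1/16.

1/16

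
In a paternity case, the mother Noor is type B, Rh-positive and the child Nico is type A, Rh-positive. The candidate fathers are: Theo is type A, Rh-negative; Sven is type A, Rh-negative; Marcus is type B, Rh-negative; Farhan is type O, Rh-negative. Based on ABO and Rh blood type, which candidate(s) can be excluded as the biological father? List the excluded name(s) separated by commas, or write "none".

Marcus, Farhan

A candidate is excluded only if no genotype consistent with his phenotype could produce a type A, Rh-positive child with a type B, Rh-positive mother.
Marcus (type B, Rh-): no genotype consistent with that phenotype can produce a type-A Rh+ child with a type-B mother.
Farhan (type O, Rh-): no genotype consistent with that phenotype can produce a type-A Rh+ child with a type-B mother.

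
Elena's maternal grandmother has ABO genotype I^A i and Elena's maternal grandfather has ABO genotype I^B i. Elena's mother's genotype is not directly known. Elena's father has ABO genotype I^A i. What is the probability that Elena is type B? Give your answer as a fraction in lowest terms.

1/8

Elena's mother's ABO genotype from I^A i × I^B i: 1/4 I^A I^B, 1/4 I^A i, 1/4 I^B i, 1/4 i i.
Crossing each possibility with the father I^A i and summing P(type B): 1/4·1/4 + 1/4·0 + 1/4·1/4 + 1/4·0 = 1/8.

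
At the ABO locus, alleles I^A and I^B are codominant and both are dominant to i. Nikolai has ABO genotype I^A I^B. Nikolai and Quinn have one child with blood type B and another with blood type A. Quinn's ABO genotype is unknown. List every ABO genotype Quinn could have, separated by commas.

For each candidate genotype of Quinn, check whether crossing it with I^A I^B can produce every observed child phenotype.
  I^A I^A → possible child types {A, AB} ✗
  I^A I^B → possible child types {A, B, AB} ✓
  I^A i → possible child types {A, B, AB} ✓
  I^B I^B → possible child types {B, AB} ✗
  I^B i → possible child types {A, B, AB} ✓
  i i → possible child types {A, B} ✓

I^A I^B, I^A i, I^B i, i i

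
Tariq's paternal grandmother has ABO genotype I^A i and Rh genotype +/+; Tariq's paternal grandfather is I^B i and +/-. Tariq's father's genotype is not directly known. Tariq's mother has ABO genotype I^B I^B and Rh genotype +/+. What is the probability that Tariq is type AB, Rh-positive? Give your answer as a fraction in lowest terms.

Tariq's father's ABO genotype from I^A i × I^B i: 1/4 I^A I^B, 1/4 I^A i, 1/4 I^B i, 1/4 i i.
Crossing each possibility with the mother I^B I^B and summing P(type AB): 1/4·1/2 + 1/4·1/2 + 1/4·0 + 1/4·0 = 1/4.
Similarly for Rh via the father's Rh distribution: P(Rh+) = 1.
Independent loci: 1/4 × 1 = 1/4.

1/4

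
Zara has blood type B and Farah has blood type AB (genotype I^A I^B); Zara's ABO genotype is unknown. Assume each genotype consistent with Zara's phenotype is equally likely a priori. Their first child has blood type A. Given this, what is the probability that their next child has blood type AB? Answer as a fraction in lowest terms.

Possible genotypes: Zara ∈ {I^B I^B, I^B i}; Farah ∈ {I^A I^B}.
Weight each parental genotype pair by prior × P(type-A child):
  I^B i × I^A I^B: posterior weight 1; P(next child type AB) = 1/4.
Weighted sum = 1/4.

1/4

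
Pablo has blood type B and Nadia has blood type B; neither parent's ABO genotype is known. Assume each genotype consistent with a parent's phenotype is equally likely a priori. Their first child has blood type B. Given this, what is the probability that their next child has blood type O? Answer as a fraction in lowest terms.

Possible genotypes: Pablo ∈ {BB, BO}; Nadia ∈ {BB, BO}.
Weight each parental genotype pair by prior × P(type-B child):
  BB × BB: posterior weight 4/15; P(next child type O) = 0.
  BB × BO: posterior weight 4/15; P(next child type O) = 0.
  BO × BB: posterior weight 4/15; P(next child type O) = 0.
  BO × BO: posterior weight 1/5; P(next child type O) = 1/4.
Weighted sum = 1/20.

1/20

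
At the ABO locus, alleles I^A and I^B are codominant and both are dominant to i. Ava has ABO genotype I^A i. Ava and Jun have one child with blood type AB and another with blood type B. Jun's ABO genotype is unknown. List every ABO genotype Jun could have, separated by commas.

For each candidate genotype of Jun, check whether crossing it with I^A i can produce every observed child phenotype.
  I^A I^A → possible child types {A} ✗
  I^A I^B → possible child types {A, B, AB} ✓
  I^A i → possible child types {O, A} ✗
  I^B I^B → possible child types {B, AB} ✓
  I^B i → possible child types {O, A, B, AB} ✓
  i i → possible child types {O, A} ✗

I^A I^B, I^B I^B, I^B i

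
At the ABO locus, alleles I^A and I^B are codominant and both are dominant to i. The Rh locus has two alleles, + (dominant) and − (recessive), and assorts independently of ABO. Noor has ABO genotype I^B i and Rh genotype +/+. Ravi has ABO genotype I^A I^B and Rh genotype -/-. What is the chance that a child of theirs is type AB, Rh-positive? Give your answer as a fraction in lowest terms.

1/4

ABO cross I^B i × I^A I^B → offspring phenotypes: 1/4 A, 1/2 B, 1/4 AB.
Rh cross +/+ × -/- → 1 Rh+.
Independent loci: P(type AB, Rh-positive) = 1/4 × 1 = 1/4.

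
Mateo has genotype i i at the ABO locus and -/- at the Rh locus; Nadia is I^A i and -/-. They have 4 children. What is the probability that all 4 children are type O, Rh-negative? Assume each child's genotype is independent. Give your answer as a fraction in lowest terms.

ABO cross i i × I^A i → 1/2 O, 1/2 A.
Rh cross -/- × -/- → 1 Rh-; so P(type O, Rh-negative) = 1/2 × 1 = 1/2 per child.
All 4 independent: (1/2)^4 = 1/16.

1/16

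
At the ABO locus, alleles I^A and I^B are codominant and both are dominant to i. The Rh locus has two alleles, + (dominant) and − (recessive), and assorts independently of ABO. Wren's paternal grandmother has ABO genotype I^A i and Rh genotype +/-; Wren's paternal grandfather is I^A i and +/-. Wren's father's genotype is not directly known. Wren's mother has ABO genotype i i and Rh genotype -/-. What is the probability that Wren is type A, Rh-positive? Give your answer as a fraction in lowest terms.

1/4

Wren's father's ABO genotype from I^A i × I^A i: 1/4 I^A I^A, 1/2 I^A i, 1/4 i i.
Crossing each possibility with the mother i i and summing P(type A): 1/4·1 + 1/2·1/2 + 1/4·0 = 1/2.
Similarly for Rh via the father's Rh distribution: P(Rh+) = 1/2.
Independent loci: 1/2 × 1/2 = 1/4.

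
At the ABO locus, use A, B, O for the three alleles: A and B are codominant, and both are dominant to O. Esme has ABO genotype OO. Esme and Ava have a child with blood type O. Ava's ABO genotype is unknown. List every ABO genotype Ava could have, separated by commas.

AO, BO, OO

For each candidate genotype of Ava, check whether crossing it with OO can produce every observed child phenotype.
  AA → possible child types {A} ✗
  AB → possible child types {A, B} ✗
  AO → possible child types {O, A} ✓
  BB → possible child types {B} ✗
  BO → possible child types {O, B} ✓
  OO → possible child types {O} ✓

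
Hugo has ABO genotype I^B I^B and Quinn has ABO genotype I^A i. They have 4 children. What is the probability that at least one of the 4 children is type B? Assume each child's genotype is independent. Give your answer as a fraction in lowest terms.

15/16

ABO cross I^B I^B × I^A i → 1/2 B, 1/2 AB.
So P(type B) = 1/2 per child.
P(none) = (1/2)^4 = 1/16; P(at least one) = 1 − 1/16 = 15/16.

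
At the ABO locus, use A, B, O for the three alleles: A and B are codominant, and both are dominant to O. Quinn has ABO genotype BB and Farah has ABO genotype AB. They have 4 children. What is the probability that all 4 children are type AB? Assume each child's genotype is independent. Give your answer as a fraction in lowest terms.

1/16

ABO cross BB × AB → 1/2 B, 1/2 AB.
So P(type AB) = 1/2 per child.
All 4 independent: (1/2)^4 = 1/16.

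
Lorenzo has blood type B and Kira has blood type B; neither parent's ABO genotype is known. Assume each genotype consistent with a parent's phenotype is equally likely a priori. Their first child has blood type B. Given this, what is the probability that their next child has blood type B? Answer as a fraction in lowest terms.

Possible genotypes: Lorenzo ∈ {I^B I^B, I^B i}; Kira ∈ {I^B I^B, I^B i}.
Weight each parental genotype pair by prior × P(type-B child):
  I^B I^B × I^B I^B: posterior weight 4/15; P(next child type B) = 1.
  I^B I^B × I^B i: posterior weight 4/15; P(next child type B) = 1.
  I^B i × I^B I^B: posterior weight 4/15; P(next child type B) = 1.
  I^B i × I^B i: posterior weight 1/5; P(next child type B) = 3/4.
Weighted sum = 19/20.

19/20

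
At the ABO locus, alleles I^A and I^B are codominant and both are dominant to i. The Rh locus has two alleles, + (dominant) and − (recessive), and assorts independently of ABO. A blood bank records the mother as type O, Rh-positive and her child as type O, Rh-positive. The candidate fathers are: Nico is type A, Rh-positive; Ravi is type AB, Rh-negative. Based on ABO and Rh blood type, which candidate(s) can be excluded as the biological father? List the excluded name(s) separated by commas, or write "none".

A candidate is excluded only if no genotype consistent with his phenotype could produce a type O, Rh-positive child with a type O, Rh-positive mother.
Ravi (type AB, Rh-): no genotype consistent with that phenotype can produce a type-O Rh+ child with a type-O mother.

Ravi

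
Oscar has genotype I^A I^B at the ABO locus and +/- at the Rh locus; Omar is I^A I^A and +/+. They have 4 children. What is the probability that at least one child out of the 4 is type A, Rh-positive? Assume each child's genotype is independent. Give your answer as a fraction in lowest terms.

15/16

ABO cross I^A I^B × I^A I^A → 1/2 A, 1/2 AB.
Rh cross +/- × +/+ → 1 Rh+; so P(type A, Rh-positive) = 1/2 × 1 = 1/2 per child.
P(none) = (1/2)^4 = 1/16; P(at least one) = 1 − 1/16 = 15/16.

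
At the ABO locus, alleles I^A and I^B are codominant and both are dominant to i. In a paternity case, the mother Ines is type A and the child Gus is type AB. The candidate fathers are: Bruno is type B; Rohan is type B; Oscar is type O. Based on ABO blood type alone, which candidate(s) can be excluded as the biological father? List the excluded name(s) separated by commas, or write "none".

Oscar

A candidate is excluded only if no genotype consistent with his phenotype could produce a type AB child with a type A mother.
Oscar (type O): no genotype consistent with that phenotype can produce a type-AB child with a type-A mother.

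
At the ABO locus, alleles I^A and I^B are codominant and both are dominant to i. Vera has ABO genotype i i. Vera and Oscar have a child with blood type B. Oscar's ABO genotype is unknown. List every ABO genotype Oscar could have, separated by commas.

For each candidate genotype of Oscar, check whether crossing it with i i can produce every observed child phenotype.
  I^A I^A → possible child types {A} ✗
  I^A I^B → possible child types {A, B} ✓
  I^A i → possible child types {O, A} ✗
  I^B I^B → possible child types {B} ✓
  I^B i → possible child types {O, B} ✓
  i i → possible child types {O} ✗

I^A I^B, I^B I^B, I^B i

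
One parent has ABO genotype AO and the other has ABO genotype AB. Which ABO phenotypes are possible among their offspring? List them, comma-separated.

A, B, AB

Gametes from AO × AB give offspring ABO genotypes AA, AB, AO, BO, i.e. phenotypes A, B, AB.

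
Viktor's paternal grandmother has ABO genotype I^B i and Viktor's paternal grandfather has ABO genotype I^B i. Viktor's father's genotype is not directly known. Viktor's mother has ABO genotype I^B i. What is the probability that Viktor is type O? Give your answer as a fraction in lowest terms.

1/4

Viktor's father's ABO genotype from I^B i × I^B i: 1/4 I^B I^B, 1/2 I^B i, 1/4 i i.
Crossing each possibility with the mother I^B i and summing P(type O): 1/4·0 + 1/2·1/4 + 1/4·1/2 = 1/4.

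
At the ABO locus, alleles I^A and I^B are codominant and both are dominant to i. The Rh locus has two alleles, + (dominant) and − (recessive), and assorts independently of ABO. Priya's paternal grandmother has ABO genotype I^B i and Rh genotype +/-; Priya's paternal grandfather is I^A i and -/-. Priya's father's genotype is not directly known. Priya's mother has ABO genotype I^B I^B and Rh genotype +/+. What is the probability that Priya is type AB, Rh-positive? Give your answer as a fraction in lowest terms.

1/4

Priya's father's ABO genotype from I^B i × I^A i: 1/4 I^A I^B, 1/4 I^A i, 1/4 I^B i, 1/4 i i.
Crossing each possibility with the mother I^B I^B and summing P(type AB): 1/4·1/2 + 1/4·1/2 + 1/4·0 + 1/4·0 = 1/4.
Similarly for Rh via the father's Rh distribution: P(Rh+) = 1.
Independent loci: 1/4 × 1 = 1/4.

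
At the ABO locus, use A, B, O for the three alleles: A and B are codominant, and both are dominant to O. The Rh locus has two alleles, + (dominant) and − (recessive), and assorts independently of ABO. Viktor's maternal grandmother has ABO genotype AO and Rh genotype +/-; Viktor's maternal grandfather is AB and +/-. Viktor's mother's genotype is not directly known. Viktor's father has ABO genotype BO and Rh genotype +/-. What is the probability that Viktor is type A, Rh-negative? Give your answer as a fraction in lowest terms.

Viktor's mother's ABO genotype from AO × AB: 1/4 AA, 1/4 AB, 1/4 AO, 1/4 BO.
Crossing each possibility with the father BO and summing P(type A): 1/4·1/2 + 1/4·1/4 + 1/4·1/4 + 1/4·0 = 1/4.
Similarly for Rh via the mother's Rh distribution: P(Rh-) = 1/4.
Independent loci: 1/4 × 1/4 = 1/16.

1/16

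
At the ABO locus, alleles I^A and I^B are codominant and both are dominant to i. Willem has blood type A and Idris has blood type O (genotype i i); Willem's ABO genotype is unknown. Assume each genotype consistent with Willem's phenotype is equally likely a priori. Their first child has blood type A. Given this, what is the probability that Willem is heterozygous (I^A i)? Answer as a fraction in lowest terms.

1/3

Possible genotypes: Willem ∈ {I^A I^A, I^A i}; Idris ∈ {i i}.
Weight each parental genotype pair by prior × P(type-A child):
  I^A I^A × i i: posterior weight 2/3.
  I^A i × i i: posterior weight 1/3.
Sum the posterior weight over pairs where Willem is I^A i: 1/3.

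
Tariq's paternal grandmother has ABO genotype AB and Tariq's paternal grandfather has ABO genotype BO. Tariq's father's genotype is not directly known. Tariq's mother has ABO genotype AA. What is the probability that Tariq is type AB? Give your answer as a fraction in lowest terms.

Tariq's father's ABO genotype from AB × BO: 1/4 AB, 1/4 AO, 1/4 BB, 1/4 BO.
Crossing each possibility with the mother AA and summing P(type AB): 1/4·1/2 + 1/4·0 + 1/4·1 + 1/4·1/2 = 1/2.

1/2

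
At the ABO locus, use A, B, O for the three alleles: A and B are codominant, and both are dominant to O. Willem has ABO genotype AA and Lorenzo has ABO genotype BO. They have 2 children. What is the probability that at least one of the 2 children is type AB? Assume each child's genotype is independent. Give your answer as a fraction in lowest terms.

ABO cross AA × BO → 1/2 A, 1/2 AB.
So P(type AB) = 1/2 per child.
P(none) = (1/2)^2 = 1/4; P(at least one) = 1 − 1/4 = 3/4.

3/4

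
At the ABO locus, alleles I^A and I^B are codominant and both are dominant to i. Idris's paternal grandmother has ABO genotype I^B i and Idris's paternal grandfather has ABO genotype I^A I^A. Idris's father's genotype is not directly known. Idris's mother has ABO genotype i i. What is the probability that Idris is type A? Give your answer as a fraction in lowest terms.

Idris's father's ABO genotype from I^B i × I^A I^A: 1/2 I^A I^B, 1/2 I^A i.
Crossing each possibility with the mother i i and summing P(type A): 1/2·1/2 + 1/2·1/2 = 1/2.

1/2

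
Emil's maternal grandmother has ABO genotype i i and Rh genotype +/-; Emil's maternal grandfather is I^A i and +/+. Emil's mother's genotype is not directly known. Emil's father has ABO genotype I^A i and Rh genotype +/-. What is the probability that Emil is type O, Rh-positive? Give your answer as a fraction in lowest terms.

Emil's mother's ABO genotype from i i × I^A i: 1/2 I^A i, 1/2 i i.
Crossing each possibility with the father I^A i and summing P(type O): 1/2·1/4 + 1/2·1/2 = 3/8.
Similarly for Rh via the mother's Rh distribution: P(Rh+) = 7/8.
Independent loci: 3/8 × 7/8 = 21/64.

21/64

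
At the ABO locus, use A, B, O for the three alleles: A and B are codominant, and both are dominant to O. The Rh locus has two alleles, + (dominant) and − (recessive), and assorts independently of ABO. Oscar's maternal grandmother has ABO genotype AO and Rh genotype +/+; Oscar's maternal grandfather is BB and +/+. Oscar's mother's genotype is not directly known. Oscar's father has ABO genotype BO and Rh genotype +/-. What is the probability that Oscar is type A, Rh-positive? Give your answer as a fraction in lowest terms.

Oscar's mother's ABO genotype from AO × BB: 1/2 AB, 1/2 BO.
Crossing each possibility with the father BO and summing P(type A): 1/2·1/4 + 1/2·0 = 1/8.
Similarly for Rh via the mother's Rh distribution: P(Rh+) = 1.
Independent loci: 1/8 × 1 = 1/8.

1/8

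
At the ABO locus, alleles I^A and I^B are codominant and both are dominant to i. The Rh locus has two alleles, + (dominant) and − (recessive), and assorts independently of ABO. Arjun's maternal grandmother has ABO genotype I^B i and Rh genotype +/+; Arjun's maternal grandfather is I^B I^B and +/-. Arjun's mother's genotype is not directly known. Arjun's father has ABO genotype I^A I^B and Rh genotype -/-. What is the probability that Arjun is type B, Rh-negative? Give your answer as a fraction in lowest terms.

1/8

Arjun's mother's ABO genotype from I^B i × I^B I^B: 1/2 I^B I^B, 1/2 I^B i.
Crossing each possibility with the father I^A I^B and summing P(type B): 1/2·1/2 + 1/2·1/2 = 1/2.
Similarly for Rh via the mother's Rh distribution: P(Rh-) = 1/4.
Independent loci: 1/2 × 1/4 = 1/8.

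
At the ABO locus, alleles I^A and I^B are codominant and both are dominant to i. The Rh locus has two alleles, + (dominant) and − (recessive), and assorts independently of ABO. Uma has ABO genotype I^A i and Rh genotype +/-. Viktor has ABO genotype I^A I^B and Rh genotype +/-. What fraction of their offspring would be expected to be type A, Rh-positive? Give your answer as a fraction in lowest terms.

ABO cross I^A i × I^A I^B → offspring phenotypes: 1/2 A, 1/4 B, 1/4 AB.
Rh cross +/- × +/- → 3/4 Rh+, 1/4 Rh-.
Independent loci: P(type A, Rh-positive) = 1/2 × 3/4 = 3/8.

3/8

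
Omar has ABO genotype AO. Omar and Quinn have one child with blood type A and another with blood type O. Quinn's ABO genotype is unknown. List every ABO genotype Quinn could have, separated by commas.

AO, BO, OO

For each candidate genotype of Quinn, check whether crossing it with AO can produce every observed child phenotype.
  AA → possible child types {A} ✗
  AB → possible child types {A, B, AB} ✗
  AO → possible child types {O, A} ✓
  BB → possible child types {B, AB} ✗
  BO → possible child types {O, A, B, AB} ✓
  OO → possible child types {O, A} ✓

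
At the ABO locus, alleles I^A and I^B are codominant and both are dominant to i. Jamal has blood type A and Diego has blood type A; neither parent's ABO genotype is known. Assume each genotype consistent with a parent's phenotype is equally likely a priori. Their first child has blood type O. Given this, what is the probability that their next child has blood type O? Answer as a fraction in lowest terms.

Possible genotypes: Jamal ∈ {I^A I^A, I^A i}; Diego ∈ {I^A I^A, I^A i}.
Weight each parental genotype pair by prior × P(type-O child):
  I^A i × I^A i: posterior weight 1; P(next child type O) = 1/4.
Weighted sum = 1/4.

1/4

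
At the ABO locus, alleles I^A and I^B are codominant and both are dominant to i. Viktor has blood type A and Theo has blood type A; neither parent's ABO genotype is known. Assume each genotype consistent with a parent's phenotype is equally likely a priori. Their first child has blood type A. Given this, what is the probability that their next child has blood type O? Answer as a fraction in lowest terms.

1/20

Possible genotypes: Viktor ∈ {I^A I^A, I^A i}; Theo ∈ {I^A I^A, I^A i}.
Weight each parental genotype pair by prior × P(type-A child):
  I^A I^A × I^A I^A: posterior weight 4/15; P(next child type O) = 0.
  I^A I^A × I^A i: posterior weight 4/15; P(next child type O) = 0.
  I^A i × I^A I^A: posterior weight 4/15; P(next child type O) = 0.
  I^A i × I^A i: posterior weight 1/5; P(next child type O) = 1/4.
Weighted sum = 1/20.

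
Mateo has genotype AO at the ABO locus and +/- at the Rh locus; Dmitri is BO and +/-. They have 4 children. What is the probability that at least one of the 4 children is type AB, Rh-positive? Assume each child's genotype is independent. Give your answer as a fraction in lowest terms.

ABO cross AO × BO → 1/4 O, 1/4 A, 1/4 B, 1/4 AB.
Rh cross +/- × +/- → 3/4 Rh+, 1/4 Rh-; so P(type AB, Rh-positive) = 1/4 × 3/4 = 3/16 per child.
P(none) = (13/16)^4 = 28561/65536; P(at least one) = 1 − 28561/65536 = 36975/65536.

36975/65536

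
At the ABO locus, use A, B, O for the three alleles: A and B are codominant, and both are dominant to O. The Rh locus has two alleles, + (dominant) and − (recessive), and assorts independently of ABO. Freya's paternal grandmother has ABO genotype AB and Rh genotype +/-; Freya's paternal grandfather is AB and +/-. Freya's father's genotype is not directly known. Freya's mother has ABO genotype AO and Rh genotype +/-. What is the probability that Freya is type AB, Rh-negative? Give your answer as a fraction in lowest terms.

1/16

Freya's father's ABO genotype from AB × AB: 1/4 AA, 1/2 AB, 1/4 BB.
Crossing each possibility with the mother AO and summing P(type AB): 1/4·0 + 1/2·1/4 + 1/4·1/2 = 1/4.
Similarly for Rh via the father's Rh distribution: P(Rh-) = 1/4.
Independent loci: 1/4 × 1/4 = 1/16.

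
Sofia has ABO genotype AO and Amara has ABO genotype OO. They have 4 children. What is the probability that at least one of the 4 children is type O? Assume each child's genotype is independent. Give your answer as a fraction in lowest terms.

ABO cross AO × OO → 1/2 O, 1/2 A.
So P(type O) = 1/2 per child.
P(none) = (1/2)^4 = 1/16; P(at least one) = 1 − 1/16 = 15/16.

15/16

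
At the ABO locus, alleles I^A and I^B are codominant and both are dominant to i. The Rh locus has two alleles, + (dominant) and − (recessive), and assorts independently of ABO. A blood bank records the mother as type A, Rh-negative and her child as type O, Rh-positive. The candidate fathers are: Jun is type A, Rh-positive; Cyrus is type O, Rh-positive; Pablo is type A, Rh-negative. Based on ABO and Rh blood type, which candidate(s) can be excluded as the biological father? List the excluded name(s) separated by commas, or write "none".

A candidate is excluded only if no genotype consistent with his phenotype could produce a type O, Rh-positive child with a type A, Rh-negative mother.
Pablo (type A, Rh-): no genotype consistent with that phenotype can produce a type-O Rh+ child with a type-A mother.

Pablo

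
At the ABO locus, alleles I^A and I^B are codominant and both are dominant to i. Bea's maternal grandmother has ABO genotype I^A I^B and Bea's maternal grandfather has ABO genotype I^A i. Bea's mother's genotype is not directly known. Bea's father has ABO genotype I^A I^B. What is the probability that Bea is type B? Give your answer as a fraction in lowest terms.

Bea's mother's ABO genotype from I^A I^B × I^A i: 1/4 I^A I^A, 1/4 I^A I^B, 1/4 I^A i, 1/4 I^B i.
Crossing each possibility with the father I^A I^B and summing P(type B): 1/4·0 + 1/4·1/4 + 1/4·1/4 + 1/4·1/2 = 1/4.

1/4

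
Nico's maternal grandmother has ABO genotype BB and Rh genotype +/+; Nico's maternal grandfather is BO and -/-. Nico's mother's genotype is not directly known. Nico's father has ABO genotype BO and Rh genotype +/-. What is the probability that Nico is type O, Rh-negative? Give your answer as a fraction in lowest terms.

Nico's mother's ABO genotype from BB × BO: 1/2 BB, 1/2 BO.
Crossing each possibility with the father BO and summing P(type O): 1/2·0 + 1/2·1/4 = 1/8.
Similarly for Rh via the mother's Rh distribution: P(Rh-) = 1/4.
Independent loci: 1/8 × 1/4 = 1/32.

1/32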